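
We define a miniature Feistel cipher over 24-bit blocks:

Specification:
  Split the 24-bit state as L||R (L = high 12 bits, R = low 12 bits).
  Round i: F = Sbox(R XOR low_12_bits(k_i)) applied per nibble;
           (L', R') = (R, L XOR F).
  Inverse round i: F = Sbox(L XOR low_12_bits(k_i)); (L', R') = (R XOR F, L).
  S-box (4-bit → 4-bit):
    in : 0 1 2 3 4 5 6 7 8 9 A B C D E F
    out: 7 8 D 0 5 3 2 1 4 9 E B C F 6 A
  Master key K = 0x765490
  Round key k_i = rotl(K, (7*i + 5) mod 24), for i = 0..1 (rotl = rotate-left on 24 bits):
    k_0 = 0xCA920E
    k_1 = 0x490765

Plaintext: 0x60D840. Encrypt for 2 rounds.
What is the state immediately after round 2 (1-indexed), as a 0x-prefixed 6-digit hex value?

s_0 = plaintext = 0x60D840
s_1 = Round(s_0, k_0) = 0x84085B
s_2 = Round(s_1, k_1) = 0x85B246

0x85B246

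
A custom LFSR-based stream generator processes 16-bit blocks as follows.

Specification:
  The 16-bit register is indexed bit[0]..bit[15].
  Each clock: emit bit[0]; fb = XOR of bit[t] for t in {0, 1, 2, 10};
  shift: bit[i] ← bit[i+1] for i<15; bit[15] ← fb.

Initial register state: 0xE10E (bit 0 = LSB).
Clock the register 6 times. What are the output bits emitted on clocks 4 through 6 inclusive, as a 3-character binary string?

100

reg_0 = 0xE10E
clock 1: out=0, reg = 0x7087
clock 2: out=1, reg = 0xB843
clock 3: out=1, reg = 0x5C21
clock 4: out=1, reg = 0x2E10
clock 5: out=0, reg = 0x9708
clock 6: out=0, reg = 0xCB84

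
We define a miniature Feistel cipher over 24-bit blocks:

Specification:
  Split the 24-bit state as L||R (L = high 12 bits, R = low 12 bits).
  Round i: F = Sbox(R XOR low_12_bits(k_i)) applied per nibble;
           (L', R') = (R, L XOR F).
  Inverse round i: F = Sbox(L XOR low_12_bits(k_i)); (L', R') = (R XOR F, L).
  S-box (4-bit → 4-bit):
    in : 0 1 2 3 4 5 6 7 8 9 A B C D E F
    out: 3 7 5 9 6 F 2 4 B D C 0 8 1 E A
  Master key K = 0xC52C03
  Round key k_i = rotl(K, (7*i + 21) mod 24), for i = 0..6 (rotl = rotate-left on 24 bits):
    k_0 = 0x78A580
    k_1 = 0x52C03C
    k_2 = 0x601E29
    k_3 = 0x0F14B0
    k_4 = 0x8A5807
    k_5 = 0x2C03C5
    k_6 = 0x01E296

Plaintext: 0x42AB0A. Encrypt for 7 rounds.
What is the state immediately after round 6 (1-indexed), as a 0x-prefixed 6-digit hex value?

s_0 = plaintext = 0x42AB0A
s_1 = Round(s_0, k_0) = 0xB0AA96
s_2 = Round(s_1, k_1) = 0xA967C6
s_3 = Round(s_2, k_2) = 0x7C677C
s_4 = Round(s_3, k_3) = 0x77CE4E
s_5 = Round(s_4, k_4) = 0xE4E511
s_6 = Round(s_5, k_5) = 0x511C58
s_7 = Round(s_6, k_6) = 0xC58B9F

0x511C58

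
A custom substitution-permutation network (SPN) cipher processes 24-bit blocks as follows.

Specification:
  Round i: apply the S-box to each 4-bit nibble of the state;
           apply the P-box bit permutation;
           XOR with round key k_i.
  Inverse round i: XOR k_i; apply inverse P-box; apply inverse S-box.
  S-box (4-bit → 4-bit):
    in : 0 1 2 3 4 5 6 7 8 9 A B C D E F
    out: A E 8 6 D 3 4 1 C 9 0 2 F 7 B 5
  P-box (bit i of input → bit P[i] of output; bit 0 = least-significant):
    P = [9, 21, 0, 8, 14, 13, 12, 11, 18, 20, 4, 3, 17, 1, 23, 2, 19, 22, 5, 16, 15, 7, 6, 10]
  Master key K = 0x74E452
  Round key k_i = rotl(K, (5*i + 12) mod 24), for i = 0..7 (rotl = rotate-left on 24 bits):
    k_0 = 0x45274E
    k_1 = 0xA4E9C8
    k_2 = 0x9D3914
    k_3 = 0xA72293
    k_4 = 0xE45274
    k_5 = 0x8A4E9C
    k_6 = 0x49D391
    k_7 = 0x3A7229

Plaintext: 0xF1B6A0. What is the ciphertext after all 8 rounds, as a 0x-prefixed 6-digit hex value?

s_0 = plaintext = 0xF1B6A0
s_1 = Round(s_0, k_0) = 0x24A63C
s_2 = Round(s_1, k_1) = 0x8DDEF9
s_3 = Round(s_2, k_2) = 0x436E7E
s_4 = Round(s_3, k_3) = 0x53E5FB
s_5 = Round(s_4, k_4) = 0x9282D2
s_6 = Round(s_5, k_5) = 0x0BBB90
s_7 = Round(s_6, k_6) = 0x399E13
s_8 = Round(s_7, k_7) = 0x054AE4

0x054AE4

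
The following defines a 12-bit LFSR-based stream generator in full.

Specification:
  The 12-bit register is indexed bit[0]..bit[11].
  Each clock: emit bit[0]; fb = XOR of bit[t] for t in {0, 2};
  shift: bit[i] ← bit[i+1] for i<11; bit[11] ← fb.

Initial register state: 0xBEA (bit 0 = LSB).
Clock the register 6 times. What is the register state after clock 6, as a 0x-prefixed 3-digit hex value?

0x42F

reg_0 = 0xBEA
clock 1: out=0, reg = 0x5F5
clock 2: out=1, reg = 0x2FA
clock 3: out=0, reg = 0x17D
clock 4: out=1, reg = 0x0BE
clock 5: out=0, reg = 0x85F
clock 6: out=1, reg = 0x42F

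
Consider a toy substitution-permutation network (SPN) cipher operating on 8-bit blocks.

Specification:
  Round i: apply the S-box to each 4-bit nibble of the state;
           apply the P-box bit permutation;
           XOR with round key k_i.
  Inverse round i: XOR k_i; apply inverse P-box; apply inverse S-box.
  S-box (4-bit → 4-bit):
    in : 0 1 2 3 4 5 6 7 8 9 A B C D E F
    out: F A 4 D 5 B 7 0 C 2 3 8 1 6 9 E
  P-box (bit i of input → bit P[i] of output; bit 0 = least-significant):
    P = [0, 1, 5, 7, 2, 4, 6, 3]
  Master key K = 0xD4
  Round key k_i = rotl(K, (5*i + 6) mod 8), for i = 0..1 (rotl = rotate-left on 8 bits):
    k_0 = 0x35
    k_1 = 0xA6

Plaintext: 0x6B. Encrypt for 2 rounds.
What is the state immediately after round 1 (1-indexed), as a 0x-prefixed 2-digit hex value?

0xE1

s_0 = plaintext = 0x6B
s_1 = Round(s_0, k_0) = 0xE1
s_2 = Round(s_1, k_1) = 0x28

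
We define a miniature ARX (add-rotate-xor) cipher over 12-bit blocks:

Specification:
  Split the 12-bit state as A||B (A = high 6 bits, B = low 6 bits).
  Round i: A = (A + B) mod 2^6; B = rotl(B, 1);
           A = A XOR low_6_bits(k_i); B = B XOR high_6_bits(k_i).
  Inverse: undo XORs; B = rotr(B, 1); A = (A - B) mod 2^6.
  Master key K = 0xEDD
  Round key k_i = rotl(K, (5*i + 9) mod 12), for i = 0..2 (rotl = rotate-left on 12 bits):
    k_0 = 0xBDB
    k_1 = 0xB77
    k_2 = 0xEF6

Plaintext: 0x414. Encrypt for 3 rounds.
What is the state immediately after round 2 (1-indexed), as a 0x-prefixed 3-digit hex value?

0xC63

s_0 = plaintext = 0x414
s_1 = Round(s_0, k_0) = 0xFC7
s_2 = Round(s_1, k_1) = 0xC63
s_3 = Round(s_2, k_2) = 0x8BC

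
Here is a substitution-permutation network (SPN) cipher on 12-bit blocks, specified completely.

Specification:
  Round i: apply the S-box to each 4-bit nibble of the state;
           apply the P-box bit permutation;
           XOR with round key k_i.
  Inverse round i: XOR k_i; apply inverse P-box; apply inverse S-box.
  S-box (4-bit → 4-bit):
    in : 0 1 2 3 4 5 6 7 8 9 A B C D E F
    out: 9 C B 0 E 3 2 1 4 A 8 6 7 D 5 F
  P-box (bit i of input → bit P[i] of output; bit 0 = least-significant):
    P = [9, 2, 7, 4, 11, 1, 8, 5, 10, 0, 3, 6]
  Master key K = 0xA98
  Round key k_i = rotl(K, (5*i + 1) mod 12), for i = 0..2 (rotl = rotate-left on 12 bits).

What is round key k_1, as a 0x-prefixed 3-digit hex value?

K = 0xA98
k_0 = rotl(K, (5*0+1) mod 12) = rotl(K, 1) = 0x531
k_1 = rotl(K, (5*1+1) mod 12) = rotl(K, 6) = 0x62A

0x62A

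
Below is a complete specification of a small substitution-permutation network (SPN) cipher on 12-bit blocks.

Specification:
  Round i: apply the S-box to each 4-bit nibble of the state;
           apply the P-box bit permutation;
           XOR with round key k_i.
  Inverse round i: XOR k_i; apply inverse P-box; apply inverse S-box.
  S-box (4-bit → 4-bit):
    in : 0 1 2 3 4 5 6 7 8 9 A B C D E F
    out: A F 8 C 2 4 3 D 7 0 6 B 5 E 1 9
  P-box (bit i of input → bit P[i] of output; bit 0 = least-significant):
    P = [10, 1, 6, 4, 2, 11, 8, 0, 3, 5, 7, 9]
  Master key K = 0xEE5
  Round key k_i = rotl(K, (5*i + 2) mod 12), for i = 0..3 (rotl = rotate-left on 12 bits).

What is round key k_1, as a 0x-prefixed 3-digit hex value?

0x2F7

K = 0xEE5
k_0 = rotl(K, (5*0+2) mod 12) = rotl(K, 2) = 0xB97
k_1 = rotl(K, (5*1+2) mod 12) = rotl(K, 7) = 0x2F7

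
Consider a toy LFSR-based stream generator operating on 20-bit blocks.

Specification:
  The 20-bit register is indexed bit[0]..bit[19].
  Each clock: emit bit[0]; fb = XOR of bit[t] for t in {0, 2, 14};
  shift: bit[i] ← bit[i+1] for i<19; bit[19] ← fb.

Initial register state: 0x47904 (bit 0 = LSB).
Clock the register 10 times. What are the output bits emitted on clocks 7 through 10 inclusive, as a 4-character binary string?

0010

reg_0 = 0x47904
clock 1: out=0, reg = 0x23C82
clock 2: out=0, reg = 0x11E41
clock 3: out=1, reg = 0x88F20
clock 4: out=0, reg = 0x44790
clock 5: out=0, reg = 0xA23C8
clock 6: out=0, reg = 0x511E4
clock 7: out=0, reg = 0xA88F2
clock 8: out=0, reg = 0x54479
clock 9: out=1, reg = 0x2A23C
clock 10: out=0, reg = 0x9511E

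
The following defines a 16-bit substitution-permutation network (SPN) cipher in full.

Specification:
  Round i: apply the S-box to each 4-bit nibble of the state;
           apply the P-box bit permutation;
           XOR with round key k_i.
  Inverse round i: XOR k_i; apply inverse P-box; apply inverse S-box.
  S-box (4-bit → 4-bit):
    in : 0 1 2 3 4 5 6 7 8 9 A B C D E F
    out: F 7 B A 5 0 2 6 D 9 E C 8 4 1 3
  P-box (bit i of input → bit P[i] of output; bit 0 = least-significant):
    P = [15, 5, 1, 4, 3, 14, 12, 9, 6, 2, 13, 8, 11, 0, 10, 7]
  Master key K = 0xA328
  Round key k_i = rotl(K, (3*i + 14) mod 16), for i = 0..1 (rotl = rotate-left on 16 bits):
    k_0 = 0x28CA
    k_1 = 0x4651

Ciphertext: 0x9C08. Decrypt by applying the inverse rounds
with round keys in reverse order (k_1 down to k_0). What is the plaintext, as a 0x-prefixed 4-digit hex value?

s_0 = ciphertext = 0x9C08
s_1 = InvRound(s_0, k_1) = 0xFE09
s_2 = InvRound(s_1, k_0) = 0xAEA4

0xAEA4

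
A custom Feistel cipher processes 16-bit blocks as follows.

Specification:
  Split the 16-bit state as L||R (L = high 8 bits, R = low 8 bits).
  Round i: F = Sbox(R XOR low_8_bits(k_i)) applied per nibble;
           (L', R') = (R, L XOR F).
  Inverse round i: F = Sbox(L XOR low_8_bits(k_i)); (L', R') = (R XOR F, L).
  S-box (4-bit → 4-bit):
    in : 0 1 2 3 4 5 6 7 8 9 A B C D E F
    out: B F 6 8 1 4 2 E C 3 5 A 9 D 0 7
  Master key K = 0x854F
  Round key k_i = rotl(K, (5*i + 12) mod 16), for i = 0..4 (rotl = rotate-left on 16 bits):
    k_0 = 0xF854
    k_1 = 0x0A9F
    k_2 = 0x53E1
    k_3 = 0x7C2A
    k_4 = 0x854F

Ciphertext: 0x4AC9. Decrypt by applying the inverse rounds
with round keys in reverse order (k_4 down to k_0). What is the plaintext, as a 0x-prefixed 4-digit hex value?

0x3F06

s_0 = ciphertext = 0x4AC9
s_1 = InvRound(s_0, k_4) = 0x7D4A
s_2 = InvRound(s_1, k_3) = 0x047D
s_3 = InvRound(s_2, k_2) = 0x7904
s_4 = InvRound(s_3, k_1) = 0x0679
s_5 = InvRound(s_4, k_0) = 0x3F06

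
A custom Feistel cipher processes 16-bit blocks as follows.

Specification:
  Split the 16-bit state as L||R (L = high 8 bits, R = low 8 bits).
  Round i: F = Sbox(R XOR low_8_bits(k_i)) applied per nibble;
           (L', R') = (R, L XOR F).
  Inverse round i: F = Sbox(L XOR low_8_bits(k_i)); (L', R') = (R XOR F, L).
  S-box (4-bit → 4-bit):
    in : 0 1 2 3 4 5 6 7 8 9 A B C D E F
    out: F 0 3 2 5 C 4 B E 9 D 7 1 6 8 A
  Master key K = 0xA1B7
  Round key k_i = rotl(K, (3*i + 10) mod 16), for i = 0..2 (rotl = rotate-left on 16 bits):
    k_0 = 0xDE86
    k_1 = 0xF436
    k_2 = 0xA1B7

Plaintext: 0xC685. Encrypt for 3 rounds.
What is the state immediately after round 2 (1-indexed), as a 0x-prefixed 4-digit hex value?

0x3476

s_0 = plaintext = 0xC685
s_1 = Round(s_0, k_0) = 0x8534
s_2 = Round(s_1, k_1) = 0x3476
s_3 = Round(s_2, k_2) = 0x7624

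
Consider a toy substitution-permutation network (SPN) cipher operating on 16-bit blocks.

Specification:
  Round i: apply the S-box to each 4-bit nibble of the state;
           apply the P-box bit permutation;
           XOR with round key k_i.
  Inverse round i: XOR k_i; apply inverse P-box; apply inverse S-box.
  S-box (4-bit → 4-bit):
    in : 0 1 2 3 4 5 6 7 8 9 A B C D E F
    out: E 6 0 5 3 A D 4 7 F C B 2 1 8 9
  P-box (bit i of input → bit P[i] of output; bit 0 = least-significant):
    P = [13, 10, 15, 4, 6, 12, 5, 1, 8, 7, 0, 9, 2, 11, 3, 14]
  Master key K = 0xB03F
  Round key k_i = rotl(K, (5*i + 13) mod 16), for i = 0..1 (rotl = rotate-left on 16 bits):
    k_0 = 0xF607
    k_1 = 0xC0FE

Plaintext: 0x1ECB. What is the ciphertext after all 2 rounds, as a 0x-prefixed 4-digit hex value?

0xF94F

s_0 = plaintext = 0x1ECB
s_1 = Round(s_0, k_0) = 0xC81F
s_2 = Round(s_1, k_1) = 0xF94F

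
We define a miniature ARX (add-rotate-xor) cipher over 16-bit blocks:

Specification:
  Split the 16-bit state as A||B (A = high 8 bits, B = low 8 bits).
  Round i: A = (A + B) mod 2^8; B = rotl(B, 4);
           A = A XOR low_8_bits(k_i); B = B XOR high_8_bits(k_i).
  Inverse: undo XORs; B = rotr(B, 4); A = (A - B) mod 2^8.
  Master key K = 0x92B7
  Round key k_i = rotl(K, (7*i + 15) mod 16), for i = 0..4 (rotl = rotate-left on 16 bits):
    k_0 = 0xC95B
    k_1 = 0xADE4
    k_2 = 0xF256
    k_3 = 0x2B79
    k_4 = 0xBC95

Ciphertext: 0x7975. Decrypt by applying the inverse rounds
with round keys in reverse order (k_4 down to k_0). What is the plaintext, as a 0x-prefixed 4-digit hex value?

s_0 = ciphertext = 0x7975
s_1 = InvRound(s_0, k_4) = 0x509C
s_2 = InvRound(s_1, k_3) = 0xAE7B
s_3 = InvRound(s_2, k_2) = 0x6098
s_4 = InvRound(s_3, k_1) = 0x3153
s_5 = InvRound(s_4, k_0) = 0xC1A9

0xC1A9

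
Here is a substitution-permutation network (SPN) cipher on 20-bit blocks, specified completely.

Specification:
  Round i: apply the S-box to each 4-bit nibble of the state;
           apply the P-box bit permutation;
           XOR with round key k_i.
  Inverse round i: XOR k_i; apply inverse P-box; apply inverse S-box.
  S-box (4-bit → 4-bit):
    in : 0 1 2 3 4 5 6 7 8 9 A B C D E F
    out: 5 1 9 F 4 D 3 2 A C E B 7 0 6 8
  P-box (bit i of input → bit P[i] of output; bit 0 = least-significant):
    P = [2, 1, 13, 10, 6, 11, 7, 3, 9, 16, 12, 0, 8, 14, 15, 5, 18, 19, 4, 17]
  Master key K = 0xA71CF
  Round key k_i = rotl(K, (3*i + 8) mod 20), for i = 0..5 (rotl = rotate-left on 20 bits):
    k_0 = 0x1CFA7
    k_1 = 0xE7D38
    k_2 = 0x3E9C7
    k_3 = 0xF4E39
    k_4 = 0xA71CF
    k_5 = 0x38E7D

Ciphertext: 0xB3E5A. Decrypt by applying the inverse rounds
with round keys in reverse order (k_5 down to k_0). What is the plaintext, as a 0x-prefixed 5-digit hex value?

0x7208C

s_0 = ciphertext = 0xB3E5A
s_1 = InvRound(s_0, k_5) = 0x799DC
s_2 = InvRound(s_1, k_4) = 0xCE87E
s_3 = InvRound(s_2, k_3) = 0xF4B13
s_4 = InvRound(s_3, k_2) = 0xC4100
s_5 = InvRound(s_4, k_1) = 0x9F489
s_6 = InvRound(s_5, k_0) = 0x7208C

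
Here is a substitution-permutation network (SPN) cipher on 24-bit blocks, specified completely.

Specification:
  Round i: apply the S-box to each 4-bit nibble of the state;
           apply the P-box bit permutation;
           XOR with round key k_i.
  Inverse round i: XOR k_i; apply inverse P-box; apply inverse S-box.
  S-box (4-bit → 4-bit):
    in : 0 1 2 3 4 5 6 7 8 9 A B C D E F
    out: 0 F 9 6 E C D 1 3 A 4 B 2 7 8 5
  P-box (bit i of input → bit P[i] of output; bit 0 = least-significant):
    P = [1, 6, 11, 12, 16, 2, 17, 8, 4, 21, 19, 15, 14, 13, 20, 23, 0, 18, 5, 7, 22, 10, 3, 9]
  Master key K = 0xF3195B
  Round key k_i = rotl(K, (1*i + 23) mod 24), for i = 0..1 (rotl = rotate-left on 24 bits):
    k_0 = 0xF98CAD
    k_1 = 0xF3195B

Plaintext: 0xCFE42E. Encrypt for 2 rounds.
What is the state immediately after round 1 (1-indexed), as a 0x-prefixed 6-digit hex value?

0x50198C

s_0 = plaintext = 0xCFE42E
s_1 = Round(s_0, k_0) = 0x50198C
s_2 = Round(s_1, k_1) = 0x42FB17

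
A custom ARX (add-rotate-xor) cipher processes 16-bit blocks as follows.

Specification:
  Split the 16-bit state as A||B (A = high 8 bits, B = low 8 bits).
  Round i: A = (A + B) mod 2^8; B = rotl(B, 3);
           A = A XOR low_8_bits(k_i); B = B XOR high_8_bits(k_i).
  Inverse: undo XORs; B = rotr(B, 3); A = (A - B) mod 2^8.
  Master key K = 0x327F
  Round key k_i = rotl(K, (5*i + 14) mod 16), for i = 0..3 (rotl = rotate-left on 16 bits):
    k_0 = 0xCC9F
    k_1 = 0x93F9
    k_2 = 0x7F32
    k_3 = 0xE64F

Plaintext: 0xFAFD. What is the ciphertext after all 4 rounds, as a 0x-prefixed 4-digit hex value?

0xB6BF

s_0 = plaintext = 0xFAFD
s_1 = Round(s_0, k_0) = 0x6823
s_2 = Round(s_1, k_1) = 0x728A
s_3 = Round(s_2, k_2) = 0xCE2B
s_4 = Round(s_3, k_3) = 0xB6BF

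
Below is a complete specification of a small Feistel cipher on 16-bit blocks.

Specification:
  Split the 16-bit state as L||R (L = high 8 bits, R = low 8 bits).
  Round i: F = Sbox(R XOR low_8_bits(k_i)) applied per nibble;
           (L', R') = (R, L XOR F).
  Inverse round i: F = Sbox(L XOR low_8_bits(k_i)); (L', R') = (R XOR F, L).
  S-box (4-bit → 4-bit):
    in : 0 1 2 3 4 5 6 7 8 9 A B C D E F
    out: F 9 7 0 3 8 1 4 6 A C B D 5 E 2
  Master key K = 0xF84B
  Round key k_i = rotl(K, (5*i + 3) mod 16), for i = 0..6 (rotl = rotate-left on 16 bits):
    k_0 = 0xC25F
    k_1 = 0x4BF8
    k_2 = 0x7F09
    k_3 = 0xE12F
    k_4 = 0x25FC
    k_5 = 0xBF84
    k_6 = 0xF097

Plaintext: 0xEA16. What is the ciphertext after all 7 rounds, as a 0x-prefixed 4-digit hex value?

s_0 = plaintext = 0xEA16
s_1 = Round(s_0, k_0) = 0x16D0
s_2 = Round(s_1, k_1) = 0xD060
s_3 = Round(s_2, k_2) = 0x60CA
s_4 = Round(s_3, k_3) = 0xCA88
s_5 = Round(s_4, k_4) = 0x8889
s_6 = Round(s_5, k_5) = 0x897D
s_7 = Round(s_6, k_6) = 0x7D65

0x7D65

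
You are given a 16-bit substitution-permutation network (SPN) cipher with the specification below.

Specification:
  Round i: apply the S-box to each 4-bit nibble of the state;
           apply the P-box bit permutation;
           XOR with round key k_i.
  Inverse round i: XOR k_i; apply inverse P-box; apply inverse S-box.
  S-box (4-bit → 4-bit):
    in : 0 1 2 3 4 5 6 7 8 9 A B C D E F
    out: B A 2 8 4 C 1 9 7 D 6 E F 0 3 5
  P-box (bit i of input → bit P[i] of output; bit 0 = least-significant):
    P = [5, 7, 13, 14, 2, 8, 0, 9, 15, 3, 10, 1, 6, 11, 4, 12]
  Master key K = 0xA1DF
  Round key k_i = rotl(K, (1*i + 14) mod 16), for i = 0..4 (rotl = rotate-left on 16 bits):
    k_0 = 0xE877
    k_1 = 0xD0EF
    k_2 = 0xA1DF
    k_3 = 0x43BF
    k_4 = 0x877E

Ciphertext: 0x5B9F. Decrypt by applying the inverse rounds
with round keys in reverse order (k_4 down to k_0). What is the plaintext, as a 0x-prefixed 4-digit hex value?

s_0 = ciphertext = 0x5B9F
s_1 = InvRound(s_0, k_4) = 0x0F40
s_2 = InvRound(s_1, k_3) = 0x8BF0
s_3 = InvRound(s_2, k_2) = 0x219F
s_4 = InvRound(s_3, k_1) = 0x9629
s_5 = InvRound(s_4, k_0) = 0xCB75

0xCB75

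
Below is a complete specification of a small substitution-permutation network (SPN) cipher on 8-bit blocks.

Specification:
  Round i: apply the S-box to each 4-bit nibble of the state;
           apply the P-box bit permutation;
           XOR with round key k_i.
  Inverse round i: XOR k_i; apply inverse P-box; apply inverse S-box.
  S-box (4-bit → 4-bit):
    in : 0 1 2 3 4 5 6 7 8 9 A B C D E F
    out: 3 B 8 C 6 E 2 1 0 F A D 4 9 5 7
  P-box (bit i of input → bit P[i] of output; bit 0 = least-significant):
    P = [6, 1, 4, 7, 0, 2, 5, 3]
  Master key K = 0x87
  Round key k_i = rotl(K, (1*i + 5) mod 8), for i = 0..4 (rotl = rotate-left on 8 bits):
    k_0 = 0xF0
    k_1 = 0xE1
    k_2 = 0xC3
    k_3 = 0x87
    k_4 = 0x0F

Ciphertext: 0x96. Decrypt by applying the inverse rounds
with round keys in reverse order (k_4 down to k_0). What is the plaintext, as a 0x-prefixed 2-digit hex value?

s_0 = ciphertext = 0x96
s_1 = InvRound(s_0, k_4) = 0xD3
s_2 = InvRound(s_1, k_3) = 0x6E
s_3 = InvRound(s_2, k_2) = 0x92
s_4 = InvRound(s_3, k_1) = 0xEF
s_5 = InvRound(s_4, k_0) = 0x14

0x14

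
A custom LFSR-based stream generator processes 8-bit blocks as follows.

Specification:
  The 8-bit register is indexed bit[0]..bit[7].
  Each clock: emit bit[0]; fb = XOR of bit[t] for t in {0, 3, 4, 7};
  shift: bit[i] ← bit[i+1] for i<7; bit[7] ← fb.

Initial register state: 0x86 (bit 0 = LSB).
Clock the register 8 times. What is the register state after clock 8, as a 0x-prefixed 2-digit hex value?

0x25

reg_0 = 0x86
clock 1: out=0, reg = 0xC3
clock 2: out=1, reg = 0x61
clock 3: out=1, reg = 0xB0
clock 4: out=0, reg = 0x58
clock 5: out=0, reg = 0x2C
clock 6: out=0, reg = 0x96
clock 7: out=0, reg = 0x4B
clock 8: out=1, reg = 0x25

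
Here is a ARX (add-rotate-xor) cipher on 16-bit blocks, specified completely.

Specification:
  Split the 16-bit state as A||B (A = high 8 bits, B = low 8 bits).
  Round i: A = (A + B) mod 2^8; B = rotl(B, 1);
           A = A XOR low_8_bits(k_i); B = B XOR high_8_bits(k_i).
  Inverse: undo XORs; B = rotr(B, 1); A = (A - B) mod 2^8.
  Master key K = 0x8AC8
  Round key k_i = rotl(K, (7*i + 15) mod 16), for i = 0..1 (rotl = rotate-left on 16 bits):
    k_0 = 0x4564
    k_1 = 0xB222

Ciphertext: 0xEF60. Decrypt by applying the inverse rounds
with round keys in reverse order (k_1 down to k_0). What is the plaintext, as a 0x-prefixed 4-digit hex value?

0xEA16

s_0 = ciphertext = 0xEF60
s_1 = InvRound(s_0, k_1) = 0x6469
s_2 = InvRound(s_1, k_0) = 0xEA16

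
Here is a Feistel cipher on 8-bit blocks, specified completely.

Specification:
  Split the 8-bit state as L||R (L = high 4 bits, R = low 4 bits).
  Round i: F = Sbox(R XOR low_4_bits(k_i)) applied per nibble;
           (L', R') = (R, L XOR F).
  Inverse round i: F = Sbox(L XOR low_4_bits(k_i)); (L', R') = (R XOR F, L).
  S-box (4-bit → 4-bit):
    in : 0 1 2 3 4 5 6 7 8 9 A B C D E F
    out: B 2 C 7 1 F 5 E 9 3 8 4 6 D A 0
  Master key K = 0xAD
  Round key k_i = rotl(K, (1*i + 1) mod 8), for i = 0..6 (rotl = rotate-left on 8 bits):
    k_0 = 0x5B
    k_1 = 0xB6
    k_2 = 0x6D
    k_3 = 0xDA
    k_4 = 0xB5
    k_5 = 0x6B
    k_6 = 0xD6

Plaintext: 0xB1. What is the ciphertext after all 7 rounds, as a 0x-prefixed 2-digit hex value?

s_0 = plaintext = 0xB1
s_1 = Round(s_0, k_0) = 0x13
s_2 = Round(s_1, k_1) = 0x3E
s_3 = Round(s_2, k_2) = 0xE4
s_4 = Round(s_3, k_3) = 0x44
s_5 = Round(s_4, k_4) = 0x46
s_6 = Round(s_5, k_5) = 0x69
s_7 = Round(s_6, k_6) = 0x96

0x96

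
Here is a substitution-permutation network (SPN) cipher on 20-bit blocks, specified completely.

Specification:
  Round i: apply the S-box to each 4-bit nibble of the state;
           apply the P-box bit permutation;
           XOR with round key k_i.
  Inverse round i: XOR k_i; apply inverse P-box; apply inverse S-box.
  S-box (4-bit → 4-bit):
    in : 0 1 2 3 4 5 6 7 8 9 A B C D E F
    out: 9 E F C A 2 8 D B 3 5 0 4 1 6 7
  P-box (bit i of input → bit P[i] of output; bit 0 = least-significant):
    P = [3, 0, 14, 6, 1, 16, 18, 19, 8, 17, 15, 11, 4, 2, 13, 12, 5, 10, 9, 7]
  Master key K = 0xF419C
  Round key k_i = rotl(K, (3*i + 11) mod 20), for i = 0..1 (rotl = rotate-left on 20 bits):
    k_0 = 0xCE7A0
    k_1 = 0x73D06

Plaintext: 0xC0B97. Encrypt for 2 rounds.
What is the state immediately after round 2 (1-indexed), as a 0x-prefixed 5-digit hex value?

0x07D2C

s_0 = plaintext = 0xC0B97
s_1 = Round(s_0, k_0) = 0xDB5FA
s_2 = Round(s_1, k_1) = 0x07D2C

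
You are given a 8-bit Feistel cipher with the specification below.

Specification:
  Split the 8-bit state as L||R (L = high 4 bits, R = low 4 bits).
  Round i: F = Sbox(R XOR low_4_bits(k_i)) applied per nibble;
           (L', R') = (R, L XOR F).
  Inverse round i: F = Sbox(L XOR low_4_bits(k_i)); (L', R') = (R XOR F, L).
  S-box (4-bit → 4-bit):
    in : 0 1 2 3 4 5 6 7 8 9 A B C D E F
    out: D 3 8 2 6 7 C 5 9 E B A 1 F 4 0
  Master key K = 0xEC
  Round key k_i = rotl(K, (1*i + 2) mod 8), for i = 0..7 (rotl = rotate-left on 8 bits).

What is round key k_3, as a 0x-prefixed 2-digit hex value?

0x9D

K = 0xEC
k_0 = rotl(K, (1*0+2) mod 8) = rotl(K, 2) = 0xB3
k_1 = rotl(K, (1*1+2) mod 8) = rotl(K, 3) = 0x67
k_2 = rotl(K, (1*2+2) mod 8) = rotl(K, 4) = 0xCE
k_3 = rotl(K, (1*3+2) mod 8) = rotl(K, 5) = 0x9D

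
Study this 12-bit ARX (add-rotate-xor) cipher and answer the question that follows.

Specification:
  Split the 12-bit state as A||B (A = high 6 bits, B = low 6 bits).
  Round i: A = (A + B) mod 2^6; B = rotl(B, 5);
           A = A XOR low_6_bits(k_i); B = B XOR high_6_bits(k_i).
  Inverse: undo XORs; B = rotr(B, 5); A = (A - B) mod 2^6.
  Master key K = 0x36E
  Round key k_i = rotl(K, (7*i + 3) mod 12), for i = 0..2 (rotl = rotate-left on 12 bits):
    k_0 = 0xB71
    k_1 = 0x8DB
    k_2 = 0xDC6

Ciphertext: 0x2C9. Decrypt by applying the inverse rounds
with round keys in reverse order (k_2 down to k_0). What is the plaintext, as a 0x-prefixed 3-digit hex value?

0x722

s_0 = ciphertext = 0x2C9
s_1 = InvRound(s_0, k_2) = 0x43D
s_2 = InvRound(s_1, k_1) = 0x3FC
s_3 = InvRound(s_2, k_0) = 0x722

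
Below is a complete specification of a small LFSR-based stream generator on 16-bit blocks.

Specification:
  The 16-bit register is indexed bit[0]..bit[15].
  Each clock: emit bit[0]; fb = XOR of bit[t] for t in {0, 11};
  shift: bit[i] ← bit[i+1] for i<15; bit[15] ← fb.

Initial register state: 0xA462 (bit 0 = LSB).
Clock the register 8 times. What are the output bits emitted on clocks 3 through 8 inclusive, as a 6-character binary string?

000110

reg_0 = 0xA462
clock 1: out=0, reg = 0x5231
clock 2: out=1, reg = 0xA918
clock 3: out=0, reg = 0xD48C
clock 4: out=0, reg = 0x6A46
clock 5: out=0, reg = 0xB523
clock 6: out=1, reg = 0xDA91
clock 7: out=1, reg = 0x6D48
clock 8: out=0, reg = 0xB6A4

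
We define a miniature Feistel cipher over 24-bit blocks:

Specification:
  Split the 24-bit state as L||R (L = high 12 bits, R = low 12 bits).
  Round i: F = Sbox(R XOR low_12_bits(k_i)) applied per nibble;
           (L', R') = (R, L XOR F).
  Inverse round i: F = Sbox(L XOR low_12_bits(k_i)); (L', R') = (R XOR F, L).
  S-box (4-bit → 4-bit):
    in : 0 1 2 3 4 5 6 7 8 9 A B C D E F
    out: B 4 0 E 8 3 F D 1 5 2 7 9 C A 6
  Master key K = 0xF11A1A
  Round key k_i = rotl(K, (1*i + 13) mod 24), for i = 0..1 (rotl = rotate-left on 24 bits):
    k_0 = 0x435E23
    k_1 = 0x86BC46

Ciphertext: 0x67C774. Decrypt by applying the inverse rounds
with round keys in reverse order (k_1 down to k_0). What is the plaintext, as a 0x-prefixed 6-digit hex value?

0x10F596

s_0 = ciphertext = 0x67C774
s_1 = InvRound(s_0, k_1) = 0x59667C
s_2 = InvRound(s_1, k_0) = 0x10F596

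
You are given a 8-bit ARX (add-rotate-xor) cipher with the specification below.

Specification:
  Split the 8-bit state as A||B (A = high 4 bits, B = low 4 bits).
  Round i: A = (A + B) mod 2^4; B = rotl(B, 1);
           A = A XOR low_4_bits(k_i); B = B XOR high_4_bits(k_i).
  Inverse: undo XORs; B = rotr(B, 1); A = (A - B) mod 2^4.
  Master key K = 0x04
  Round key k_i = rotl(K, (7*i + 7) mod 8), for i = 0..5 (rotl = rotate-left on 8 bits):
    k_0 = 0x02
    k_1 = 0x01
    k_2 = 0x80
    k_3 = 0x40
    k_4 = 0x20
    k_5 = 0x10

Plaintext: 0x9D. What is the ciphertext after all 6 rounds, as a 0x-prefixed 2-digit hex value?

s_0 = plaintext = 0x9D
s_1 = Round(s_0, k_0) = 0x4B
s_2 = Round(s_1, k_1) = 0xE7
s_3 = Round(s_2, k_2) = 0x56
s_4 = Round(s_3, k_3) = 0xB8
s_5 = Round(s_4, k_4) = 0x33
s_6 = Round(s_5, k_5) = 0x67

0x67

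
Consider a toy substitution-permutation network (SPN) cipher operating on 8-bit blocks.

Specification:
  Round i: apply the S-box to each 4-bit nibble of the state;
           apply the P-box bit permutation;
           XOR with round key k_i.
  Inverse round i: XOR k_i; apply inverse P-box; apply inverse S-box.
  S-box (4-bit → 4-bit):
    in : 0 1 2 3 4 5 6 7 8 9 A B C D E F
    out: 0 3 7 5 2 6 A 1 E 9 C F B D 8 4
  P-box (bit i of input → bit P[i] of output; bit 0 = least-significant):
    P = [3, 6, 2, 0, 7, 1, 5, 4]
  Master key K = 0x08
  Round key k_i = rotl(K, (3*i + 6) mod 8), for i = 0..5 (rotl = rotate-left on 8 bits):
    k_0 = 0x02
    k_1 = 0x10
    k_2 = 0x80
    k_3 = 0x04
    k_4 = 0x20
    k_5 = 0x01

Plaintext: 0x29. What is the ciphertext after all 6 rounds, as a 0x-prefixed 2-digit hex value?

s_0 = plaintext = 0x29
s_1 = Round(s_0, k_0) = 0xA9
s_2 = Round(s_1, k_1) = 0x29
s_3 = Round(s_2, k_2) = 0x2B
s_4 = Round(s_3, k_3) = 0xEB
s_5 = Round(s_4, k_4) = 0x7D
s_6 = Round(s_5, k_5) = 0x8C

0x8C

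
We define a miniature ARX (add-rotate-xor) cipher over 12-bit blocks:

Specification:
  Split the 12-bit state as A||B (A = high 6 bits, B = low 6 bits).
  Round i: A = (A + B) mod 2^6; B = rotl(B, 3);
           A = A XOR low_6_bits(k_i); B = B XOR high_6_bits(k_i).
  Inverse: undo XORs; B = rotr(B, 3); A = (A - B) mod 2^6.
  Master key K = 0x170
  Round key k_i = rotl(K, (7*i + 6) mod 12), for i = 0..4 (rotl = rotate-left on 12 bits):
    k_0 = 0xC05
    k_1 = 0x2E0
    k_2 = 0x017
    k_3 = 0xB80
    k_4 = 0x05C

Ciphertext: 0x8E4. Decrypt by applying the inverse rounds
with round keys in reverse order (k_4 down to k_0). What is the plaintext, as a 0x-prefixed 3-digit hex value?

0x74F

s_0 = ciphertext = 0x8E4
s_1 = InvRound(s_0, k_4) = 0x4EC
s_2 = InvRound(s_1, k_3) = 0x0D0
s_3 = InvRound(s_2, k_2) = 0x482
s_4 = InvRound(s_3, k_1) = 0xA49
s_5 = InvRound(s_4, k_0) = 0x74F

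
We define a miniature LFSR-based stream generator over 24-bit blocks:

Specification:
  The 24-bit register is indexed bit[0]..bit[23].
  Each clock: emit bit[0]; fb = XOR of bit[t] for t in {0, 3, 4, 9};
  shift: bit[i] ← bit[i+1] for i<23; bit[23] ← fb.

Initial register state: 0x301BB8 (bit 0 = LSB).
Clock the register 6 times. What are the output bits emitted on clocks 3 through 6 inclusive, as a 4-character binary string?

reg_0 = 0x301BB8
clock 1: out=0, reg = 0x980DDC
clock 2: out=0, reg = 0x4C06EE
clock 3: out=0, reg = 0x260377
clock 4: out=1, reg = 0x9301BB
clock 5: out=1, reg = 0xC980DD
clock 6: out=1, reg = 0xE4C06E

0111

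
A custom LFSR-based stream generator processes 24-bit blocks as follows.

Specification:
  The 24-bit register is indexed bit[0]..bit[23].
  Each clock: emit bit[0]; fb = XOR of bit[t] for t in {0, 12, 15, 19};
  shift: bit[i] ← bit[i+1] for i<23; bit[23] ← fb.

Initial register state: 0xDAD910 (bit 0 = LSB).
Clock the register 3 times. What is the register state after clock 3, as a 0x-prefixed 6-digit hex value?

reg_0 = 0xDAD910
clock 1: out=0, reg = 0xED6C88
clock 2: out=0, reg = 0xF6B644
clock 3: out=0, reg = 0x7B5B22

0x7B5B22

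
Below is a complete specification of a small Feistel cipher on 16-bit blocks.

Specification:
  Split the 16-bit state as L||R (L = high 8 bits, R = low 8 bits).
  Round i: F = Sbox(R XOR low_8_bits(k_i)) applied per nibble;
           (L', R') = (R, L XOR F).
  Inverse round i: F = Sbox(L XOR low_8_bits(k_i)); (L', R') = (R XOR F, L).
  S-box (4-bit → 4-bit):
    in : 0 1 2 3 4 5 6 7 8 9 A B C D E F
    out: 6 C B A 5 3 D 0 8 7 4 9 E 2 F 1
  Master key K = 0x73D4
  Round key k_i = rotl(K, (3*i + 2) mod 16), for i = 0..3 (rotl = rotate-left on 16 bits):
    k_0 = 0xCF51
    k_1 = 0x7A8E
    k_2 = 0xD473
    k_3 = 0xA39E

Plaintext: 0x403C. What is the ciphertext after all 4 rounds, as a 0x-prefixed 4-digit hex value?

0x1E74

s_0 = plaintext = 0x403C
s_1 = Round(s_0, k_0) = 0x3C92
s_2 = Round(s_1, k_1) = 0x92F2
s_3 = Round(s_2, k_2) = 0xF21E
s_4 = Round(s_3, k_3) = 0x1E74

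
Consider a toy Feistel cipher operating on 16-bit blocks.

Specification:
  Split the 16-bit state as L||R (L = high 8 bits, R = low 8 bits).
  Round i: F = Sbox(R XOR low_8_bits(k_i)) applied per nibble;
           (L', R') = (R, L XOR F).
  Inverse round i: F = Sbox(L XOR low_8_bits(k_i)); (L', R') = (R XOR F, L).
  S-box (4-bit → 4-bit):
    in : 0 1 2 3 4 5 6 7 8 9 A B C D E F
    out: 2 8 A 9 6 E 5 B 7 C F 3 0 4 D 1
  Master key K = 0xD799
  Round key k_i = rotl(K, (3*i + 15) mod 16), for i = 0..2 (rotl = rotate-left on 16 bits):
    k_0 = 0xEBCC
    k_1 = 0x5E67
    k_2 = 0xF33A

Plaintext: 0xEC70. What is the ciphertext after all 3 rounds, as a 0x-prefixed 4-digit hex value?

0x4360

s_0 = plaintext = 0xEC70
s_1 = Round(s_0, k_0) = 0x70DC
s_2 = Round(s_1, k_1) = 0xDC43
s_3 = Round(s_2, k_2) = 0x4360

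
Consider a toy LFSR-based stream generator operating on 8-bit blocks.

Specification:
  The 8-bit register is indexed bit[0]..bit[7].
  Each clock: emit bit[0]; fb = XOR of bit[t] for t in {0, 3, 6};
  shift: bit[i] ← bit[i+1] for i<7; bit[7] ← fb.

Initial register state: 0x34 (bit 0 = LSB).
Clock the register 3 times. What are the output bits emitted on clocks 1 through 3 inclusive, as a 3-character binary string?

001

reg_0 = 0x34
clock 1: out=0, reg = 0x1A
clock 2: out=0, reg = 0x8D
clock 3: out=1, reg = 0x46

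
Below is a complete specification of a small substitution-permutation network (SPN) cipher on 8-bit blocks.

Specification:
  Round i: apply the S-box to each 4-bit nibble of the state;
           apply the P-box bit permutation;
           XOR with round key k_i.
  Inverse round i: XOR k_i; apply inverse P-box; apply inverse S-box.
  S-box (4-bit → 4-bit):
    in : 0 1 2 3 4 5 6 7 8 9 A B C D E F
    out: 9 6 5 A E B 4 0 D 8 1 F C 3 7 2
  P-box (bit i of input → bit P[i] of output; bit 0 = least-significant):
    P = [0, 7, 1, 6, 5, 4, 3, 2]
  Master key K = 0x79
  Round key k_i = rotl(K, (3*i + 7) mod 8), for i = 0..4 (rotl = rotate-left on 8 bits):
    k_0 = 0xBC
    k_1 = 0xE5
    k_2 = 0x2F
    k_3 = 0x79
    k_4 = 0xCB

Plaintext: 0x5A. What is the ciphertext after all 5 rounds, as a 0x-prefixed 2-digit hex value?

0x2A

s_0 = plaintext = 0x5A
s_1 = Round(s_0, k_0) = 0x89
s_2 = Round(s_1, k_1) = 0x89
s_3 = Round(s_2, k_2) = 0x43
s_4 = Round(s_3, k_3) = 0xA5
s_5 = Round(s_4, k_4) = 0x2A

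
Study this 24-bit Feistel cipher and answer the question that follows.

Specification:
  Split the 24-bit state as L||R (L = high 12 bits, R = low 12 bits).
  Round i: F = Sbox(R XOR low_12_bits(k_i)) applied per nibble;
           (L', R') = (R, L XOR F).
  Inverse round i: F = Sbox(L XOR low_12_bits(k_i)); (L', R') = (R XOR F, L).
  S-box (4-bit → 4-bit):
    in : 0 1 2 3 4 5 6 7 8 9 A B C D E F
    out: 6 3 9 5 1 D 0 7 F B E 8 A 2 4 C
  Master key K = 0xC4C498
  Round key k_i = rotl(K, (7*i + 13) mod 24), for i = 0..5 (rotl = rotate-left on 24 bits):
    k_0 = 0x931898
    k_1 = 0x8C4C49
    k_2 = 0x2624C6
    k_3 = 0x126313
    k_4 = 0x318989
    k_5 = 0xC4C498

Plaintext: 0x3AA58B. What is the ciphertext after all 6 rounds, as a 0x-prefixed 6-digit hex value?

0xFBD8C2

s_0 = plaintext = 0x3AA58B
s_1 = Round(s_0, k_0) = 0x58B19F
s_2 = Round(s_1, k_1) = 0x19F7AB
s_3 = Round(s_2, k_2) = 0x7AB49D
s_4 = Round(s_3, k_3) = 0x49D05F
s_5 = Round(s_4, k_4) = 0x05FFBD
s_6 = Round(s_5, k_5) = 0xFBD8C2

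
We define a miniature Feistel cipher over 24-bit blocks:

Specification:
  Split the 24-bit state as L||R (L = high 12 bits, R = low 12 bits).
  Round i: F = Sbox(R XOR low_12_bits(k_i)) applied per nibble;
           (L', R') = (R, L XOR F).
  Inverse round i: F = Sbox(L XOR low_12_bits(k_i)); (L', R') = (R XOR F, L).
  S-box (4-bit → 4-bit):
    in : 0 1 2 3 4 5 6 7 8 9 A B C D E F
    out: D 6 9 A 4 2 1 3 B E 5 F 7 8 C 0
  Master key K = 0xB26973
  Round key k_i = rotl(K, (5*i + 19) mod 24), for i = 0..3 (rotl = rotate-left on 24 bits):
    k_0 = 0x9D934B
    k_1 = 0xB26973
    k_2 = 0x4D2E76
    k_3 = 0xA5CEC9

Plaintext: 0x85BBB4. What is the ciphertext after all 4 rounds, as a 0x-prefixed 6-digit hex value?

s_0 = plaintext = 0x85BBB4
s_1 = Round(s_0, k_0) = 0xBB435B
s_2 = Round(s_1, k_1) = 0x35BE2F
s_3 = Round(s_2, k_2) = 0xE2FE75
s_4 = Round(s_3, k_3) = 0xE753D8

0xE753D8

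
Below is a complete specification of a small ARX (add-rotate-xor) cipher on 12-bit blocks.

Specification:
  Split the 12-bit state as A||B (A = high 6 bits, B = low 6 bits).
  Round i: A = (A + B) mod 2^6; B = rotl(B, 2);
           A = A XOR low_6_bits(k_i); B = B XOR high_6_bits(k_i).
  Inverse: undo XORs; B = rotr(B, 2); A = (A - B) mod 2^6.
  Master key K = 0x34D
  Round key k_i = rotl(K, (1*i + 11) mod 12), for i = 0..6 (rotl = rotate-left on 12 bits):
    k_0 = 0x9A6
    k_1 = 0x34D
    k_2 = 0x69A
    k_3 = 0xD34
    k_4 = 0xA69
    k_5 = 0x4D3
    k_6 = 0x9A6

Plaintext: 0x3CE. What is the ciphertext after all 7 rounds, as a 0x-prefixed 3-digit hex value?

s_0 = plaintext = 0x3CE
s_1 = Round(s_0, k_0) = 0xEDE
s_2 = Round(s_1, k_1) = 0x534
s_3 = Round(s_2, k_2) = 0x489
s_4 = Round(s_3, k_3) = 0xBD0
s_5 = Round(s_4, k_4) = 0x5A8
s_6 = Round(s_5, k_5) = 0xB71
s_7 = Round(s_6, k_6) = 0xE21

0xE21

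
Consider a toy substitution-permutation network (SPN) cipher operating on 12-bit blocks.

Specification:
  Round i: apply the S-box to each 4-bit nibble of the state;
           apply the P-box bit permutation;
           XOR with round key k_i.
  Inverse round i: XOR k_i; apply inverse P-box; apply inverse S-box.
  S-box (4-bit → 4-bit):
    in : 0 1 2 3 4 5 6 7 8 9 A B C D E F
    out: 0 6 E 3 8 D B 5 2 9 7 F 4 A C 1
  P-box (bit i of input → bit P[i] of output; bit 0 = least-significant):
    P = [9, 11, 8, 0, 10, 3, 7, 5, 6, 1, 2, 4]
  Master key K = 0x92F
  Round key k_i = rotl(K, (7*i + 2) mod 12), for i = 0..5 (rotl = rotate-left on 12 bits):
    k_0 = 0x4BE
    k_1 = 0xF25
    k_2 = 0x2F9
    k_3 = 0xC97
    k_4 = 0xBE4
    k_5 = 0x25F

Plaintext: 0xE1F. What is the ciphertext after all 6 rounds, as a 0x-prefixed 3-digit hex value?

0xE39

s_0 = plaintext = 0xE1F
s_1 = Round(s_0, k_0) = 0x622
s_2 = Round(s_1, k_1) = 0x6DE
s_3 = Round(s_2, k_2) = 0x382
s_4 = Round(s_3, k_3) = 0x5DC
s_5 = Round(s_4, k_4) = 0xA98
s_6 = Round(s_5, k_5) = 0xE39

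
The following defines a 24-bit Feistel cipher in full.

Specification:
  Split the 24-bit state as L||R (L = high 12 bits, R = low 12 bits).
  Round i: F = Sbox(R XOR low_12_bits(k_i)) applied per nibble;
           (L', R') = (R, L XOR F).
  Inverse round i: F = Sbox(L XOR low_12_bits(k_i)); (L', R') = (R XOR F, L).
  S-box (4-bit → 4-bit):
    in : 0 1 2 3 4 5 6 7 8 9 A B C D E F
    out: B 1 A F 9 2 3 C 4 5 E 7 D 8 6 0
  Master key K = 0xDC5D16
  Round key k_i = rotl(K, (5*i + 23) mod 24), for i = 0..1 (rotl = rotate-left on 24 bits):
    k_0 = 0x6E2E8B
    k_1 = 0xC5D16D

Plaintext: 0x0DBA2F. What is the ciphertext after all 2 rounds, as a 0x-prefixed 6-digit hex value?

0x932E0F

s_0 = plaintext = 0x0DBA2F
s_1 = Round(s_0, k_0) = 0xA2F932
s_2 = Round(s_1, k_1) = 0x932E0F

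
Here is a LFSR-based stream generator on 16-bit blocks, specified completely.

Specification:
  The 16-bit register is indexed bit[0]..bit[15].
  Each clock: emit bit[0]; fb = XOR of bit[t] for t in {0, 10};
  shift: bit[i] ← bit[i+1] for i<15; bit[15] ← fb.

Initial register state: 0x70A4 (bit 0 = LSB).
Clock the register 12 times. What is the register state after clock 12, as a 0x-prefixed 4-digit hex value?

0xEB87

reg_0 = 0x70A4
clock 1: out=0, reg = 0x3852
clock 2: out=0, reg = 0x1C29
clock 3: out=1, reg = 0x0E14
clock 4: out=0, reg = 0x870A
clock 5: out=0, reg = 0xC385
clock 6: out=1, reg = 0xE1C2
clock 7: out=0, reg = 0x70E1
clock 8: out=1, reg = 0xB870
clock 9: out=0, reg = 0x5C38
clock 10: out=0, reg = 0xAE1C
clock 11: out=0, reg = 0xD70E
clock 12: out=0, reg = 0xEB87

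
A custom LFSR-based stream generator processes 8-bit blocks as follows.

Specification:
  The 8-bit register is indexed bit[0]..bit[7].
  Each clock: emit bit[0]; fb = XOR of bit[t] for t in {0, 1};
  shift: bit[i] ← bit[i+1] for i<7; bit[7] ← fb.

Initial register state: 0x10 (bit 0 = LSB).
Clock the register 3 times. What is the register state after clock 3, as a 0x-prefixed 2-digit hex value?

0x02

reg_0 = 0x10
clock 1: out=0, reg = 0x08
clock 2: out=0, reg = 0x04
clock 3: out=0, reg = 0x02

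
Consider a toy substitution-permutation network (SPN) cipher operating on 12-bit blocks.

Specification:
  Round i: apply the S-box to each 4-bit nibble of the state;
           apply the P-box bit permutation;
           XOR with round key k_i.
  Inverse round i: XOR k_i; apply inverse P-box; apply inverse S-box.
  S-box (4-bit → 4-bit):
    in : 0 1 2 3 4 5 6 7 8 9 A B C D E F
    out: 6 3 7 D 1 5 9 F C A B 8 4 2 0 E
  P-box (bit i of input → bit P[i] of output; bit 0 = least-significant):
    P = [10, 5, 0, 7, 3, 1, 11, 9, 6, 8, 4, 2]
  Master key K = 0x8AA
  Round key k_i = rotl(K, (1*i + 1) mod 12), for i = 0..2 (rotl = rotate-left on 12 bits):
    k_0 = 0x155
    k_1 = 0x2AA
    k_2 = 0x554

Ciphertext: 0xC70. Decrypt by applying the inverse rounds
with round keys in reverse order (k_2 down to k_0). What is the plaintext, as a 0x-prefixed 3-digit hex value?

s_0 = ciphertext = 0xC70
s_1 = InvRound(s_0, k_2) = 0x9CD
s_2 = InvRound(s_1, k_1) = 0xAF0
s_3 = InvRound(s_2, k_0) = 0x98F

0x98F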